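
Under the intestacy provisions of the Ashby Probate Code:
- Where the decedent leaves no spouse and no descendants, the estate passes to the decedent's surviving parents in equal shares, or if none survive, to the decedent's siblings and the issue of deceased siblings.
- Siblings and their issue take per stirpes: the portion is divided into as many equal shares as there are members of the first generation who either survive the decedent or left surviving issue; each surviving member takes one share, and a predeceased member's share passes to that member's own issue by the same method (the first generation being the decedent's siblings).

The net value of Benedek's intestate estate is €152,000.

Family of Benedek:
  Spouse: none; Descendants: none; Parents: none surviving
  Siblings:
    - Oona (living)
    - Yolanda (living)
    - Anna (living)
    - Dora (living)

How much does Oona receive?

Oona receives €38,000.

The entire €152,000 passes to the siblings and their issue.
That amount (€152,000) is divided into 4 shares of €38,000: Oona, Yolanda, Anna, and Dora each take €38,000.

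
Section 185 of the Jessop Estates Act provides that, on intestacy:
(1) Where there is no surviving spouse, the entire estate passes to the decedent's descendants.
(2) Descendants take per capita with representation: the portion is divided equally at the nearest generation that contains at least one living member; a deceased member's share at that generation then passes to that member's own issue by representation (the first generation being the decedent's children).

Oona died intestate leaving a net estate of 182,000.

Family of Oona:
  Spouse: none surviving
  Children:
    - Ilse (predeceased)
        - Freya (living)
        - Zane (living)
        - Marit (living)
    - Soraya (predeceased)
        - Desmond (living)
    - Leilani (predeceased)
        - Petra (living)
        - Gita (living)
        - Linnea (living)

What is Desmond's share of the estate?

Desmond receives 26,000.

The entire 182,000 passes to the descendants.
No child survives, so the initial division is made at the grandchildren's generation.
That amount (182,000) is divided into 7 shares of 26,000: Freya, Zane, Marit, Desmond, Petra, Gita, and Linnea each take 26,000.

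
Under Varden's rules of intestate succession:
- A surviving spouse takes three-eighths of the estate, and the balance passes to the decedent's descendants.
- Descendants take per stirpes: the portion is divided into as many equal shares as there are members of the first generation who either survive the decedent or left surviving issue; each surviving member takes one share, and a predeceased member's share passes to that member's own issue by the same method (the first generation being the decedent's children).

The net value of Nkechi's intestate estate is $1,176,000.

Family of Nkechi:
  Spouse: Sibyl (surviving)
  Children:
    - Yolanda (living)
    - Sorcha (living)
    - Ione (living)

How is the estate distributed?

Sibyl takes three-eighths of $1,176,000 = $441,000. The remaining $735,000 passes to the descendants.
The descendants' portion ($735,000) is divided into 3 shares of $245,000: Yolanda, Sorcha, and Ione each take $245,000.

Sibyl: $441,000; Yolanda: $245,000; Sorcha: $245,000; Ione: $245,000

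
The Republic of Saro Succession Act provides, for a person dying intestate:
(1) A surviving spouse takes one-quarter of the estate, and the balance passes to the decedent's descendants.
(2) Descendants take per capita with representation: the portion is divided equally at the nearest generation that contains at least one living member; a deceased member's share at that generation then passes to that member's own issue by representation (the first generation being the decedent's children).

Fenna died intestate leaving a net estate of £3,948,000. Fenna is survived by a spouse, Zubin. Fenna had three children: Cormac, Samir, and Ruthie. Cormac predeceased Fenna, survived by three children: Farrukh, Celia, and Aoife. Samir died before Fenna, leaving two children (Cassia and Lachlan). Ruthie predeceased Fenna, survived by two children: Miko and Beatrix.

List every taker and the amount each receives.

Zubin takes one-quarter of £3,948,000 = £987,000. The remaining £2,961,000 passes to the descendants.
No child survives, so the initial division is made at the grandchildren's generation.
The descendants' portion (£2,961,000) is divided into 7 shares of £423,000: Farrukh, Celia, Aoife, Cassia, Lachlan, Miko, and Beatrix each take £423,000.

Zubin: £987,000; Farrukh: £423,000; Celia: £423,000; Aoife: £423,000; Cassia: £423,000; Lachlan: £423,000; Miko: £423,000; Beatrix: £423,000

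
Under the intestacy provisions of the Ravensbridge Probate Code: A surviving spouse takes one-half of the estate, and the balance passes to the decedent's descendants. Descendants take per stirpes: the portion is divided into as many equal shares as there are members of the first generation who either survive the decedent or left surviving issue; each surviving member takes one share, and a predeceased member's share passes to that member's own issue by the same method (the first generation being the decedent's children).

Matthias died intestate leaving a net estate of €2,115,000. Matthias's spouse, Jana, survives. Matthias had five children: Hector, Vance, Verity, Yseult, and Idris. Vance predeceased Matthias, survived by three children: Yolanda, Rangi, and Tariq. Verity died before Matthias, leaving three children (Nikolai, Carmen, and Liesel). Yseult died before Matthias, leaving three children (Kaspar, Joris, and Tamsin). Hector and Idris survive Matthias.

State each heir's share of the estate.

Jana takes one-half of €2,115,000 = €1,057,500. The remaining €1,057,500 passes to the descendants.
The descendants' portion (€1,057,500) is divided into 5 shares of €211,500: Hector and Idris each take €211,500; Vance's €211,500 share passes to Vance's issue; Verity's €211,500 share passes to Verity's issue; Yseult's €211,500 share passes to Yseult's issue.
Vance's share (€211,500) is divided into 3 shares of €70,500: Yolanda, Rangi, and Tariq each take €70,500.
Verity's share (€211,500) is divided into 3 shares of €70,500: Nikolai, Carmen, and Liesel each take €70,500.
Yseult's share (€211,500) is divided into 3 shares of €70,500: Kaspar, Joris, and Tamsin each take €70,500.

Jana: €1,057,500; Hector: €211,500; Yolanda: €70,500; Rangi: €70,500; Tariq: €70,500; Nikolai: €70,500; Carmen: €70,500; Liesel: €70,500; Kaspar: €70,500; Joris: €70,500; Tamsin: €70,500; Idris: €211,500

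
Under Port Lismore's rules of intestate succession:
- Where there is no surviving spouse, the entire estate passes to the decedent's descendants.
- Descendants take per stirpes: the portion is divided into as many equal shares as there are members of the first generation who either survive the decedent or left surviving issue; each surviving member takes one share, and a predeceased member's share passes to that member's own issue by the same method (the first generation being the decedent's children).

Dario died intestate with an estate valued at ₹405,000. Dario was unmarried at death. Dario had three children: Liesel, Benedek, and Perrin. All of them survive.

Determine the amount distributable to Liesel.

Liesel receives ₹135,000.

The entire ₹405,000 passes to the descendants.
That amount (₹405,000) is divided into 3 shares of ₹135,000: Liesel, Benedek, and Perrin each take ₹135,000.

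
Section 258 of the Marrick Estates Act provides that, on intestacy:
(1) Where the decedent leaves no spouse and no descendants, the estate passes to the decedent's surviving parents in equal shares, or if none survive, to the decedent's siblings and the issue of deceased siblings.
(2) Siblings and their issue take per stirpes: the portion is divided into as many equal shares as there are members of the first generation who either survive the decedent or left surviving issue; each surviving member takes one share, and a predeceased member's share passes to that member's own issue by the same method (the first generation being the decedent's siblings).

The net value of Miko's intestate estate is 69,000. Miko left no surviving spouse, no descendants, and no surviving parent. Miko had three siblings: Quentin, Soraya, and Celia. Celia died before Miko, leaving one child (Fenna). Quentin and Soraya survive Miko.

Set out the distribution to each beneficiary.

Quentin: 23,000; Soraya: 23,000; Fenna: 23,000

The entire 69,000 passes to the siblings and their issue.
That amount (69,000) is divided into 3 shares of 23,000: Quentin and Soraya each take 23,000; Celia's 23,000 share passes to Celia's issue.
Celia's share (23,000) passes entirely to Fenna.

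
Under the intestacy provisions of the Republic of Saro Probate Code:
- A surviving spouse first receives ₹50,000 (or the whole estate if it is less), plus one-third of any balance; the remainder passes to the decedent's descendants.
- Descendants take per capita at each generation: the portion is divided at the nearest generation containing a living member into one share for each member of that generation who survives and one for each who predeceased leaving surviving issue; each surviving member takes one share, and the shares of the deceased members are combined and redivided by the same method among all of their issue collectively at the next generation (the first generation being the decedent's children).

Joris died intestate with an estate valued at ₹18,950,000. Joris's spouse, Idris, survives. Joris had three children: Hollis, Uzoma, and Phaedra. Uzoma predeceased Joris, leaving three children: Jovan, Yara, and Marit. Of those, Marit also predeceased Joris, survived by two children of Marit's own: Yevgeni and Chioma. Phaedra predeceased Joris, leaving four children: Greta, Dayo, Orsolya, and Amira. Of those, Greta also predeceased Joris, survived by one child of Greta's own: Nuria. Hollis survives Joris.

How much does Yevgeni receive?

Yevgeni receives ₹800,000.

Idris first takes ₹50,000, leaving a balance of ₹18,900,000. Idris then takes one-third of the balance (₹6,300,000), for a total of ₹6,350,000. The remaining ₹12,600,000 passes to the descendants.
The descendants' portion (₹12,600,000) is divided at the children's generation into 3 shares of ₹4,200,000. Hollis takes ₹4,200,000. The 2 shares of the deceased (Uzoma and Phaedra) are combined into a pool of ₹8,400,000.
That pool (₹8,400,000) is divided at the grandchildren's generation into 7 shares of ₹1,200,000. Jovan, Yara, Dayo, Orsolya, and Amira each take ₹1,200,000. The 2 shares of the deceased (Marit and Greta) are combined into a pool of ₹2,400,000.
That pool (₹2,400,000) is divided at the great-grandchildren's generation equally among Yevgeni, Chioma, and Nuria: ₹800,000 each.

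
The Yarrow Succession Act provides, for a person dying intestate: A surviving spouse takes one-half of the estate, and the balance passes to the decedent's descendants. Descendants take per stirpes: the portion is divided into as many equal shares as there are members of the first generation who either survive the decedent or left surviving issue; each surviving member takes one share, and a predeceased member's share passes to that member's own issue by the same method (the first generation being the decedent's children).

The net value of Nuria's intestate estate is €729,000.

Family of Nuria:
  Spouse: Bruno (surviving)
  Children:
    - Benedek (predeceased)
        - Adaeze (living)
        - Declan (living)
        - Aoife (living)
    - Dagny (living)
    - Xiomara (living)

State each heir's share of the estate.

Bruno: €364,500; Adaeze: €40,500; Declan: €40,500; Aoife: €40,500; Dagny: €121,500; Xiomara: €121,500

Bruno takes one-half of €729,000 = €364,500. The remaining €364,500 passes to the descendants.
The descendants' portion (€364,500) is divided into 3 shares of €121,500: Dagny and Xiomara each take €121,500; Benedek's €121,500 share passes to Benedek's issue.
Benedek's share (€121,500) is divided into 3 shares of €40,500: Adaeze, Declan, and Aoife each take €40,500.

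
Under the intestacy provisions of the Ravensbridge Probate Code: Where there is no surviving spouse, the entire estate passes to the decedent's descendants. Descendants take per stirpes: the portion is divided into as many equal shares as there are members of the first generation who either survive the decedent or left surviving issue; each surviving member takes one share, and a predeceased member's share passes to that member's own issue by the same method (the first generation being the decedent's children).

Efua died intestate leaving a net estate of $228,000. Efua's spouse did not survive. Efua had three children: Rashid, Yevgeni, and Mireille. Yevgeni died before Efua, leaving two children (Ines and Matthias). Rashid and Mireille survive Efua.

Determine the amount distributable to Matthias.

The entire $228,000 passes to the descendants.
That amount ($228,000) is divided into 3 shares of $76,000: Rashid and Mireille each take $76,000; Yevgeni's $76,000 share passes to Yevgeni's issue.
Yevgeni's share ($76,000) is divided into 2 shares of $38,000: Ines and Matthias each take $38,000.

Matthias receives $38,000.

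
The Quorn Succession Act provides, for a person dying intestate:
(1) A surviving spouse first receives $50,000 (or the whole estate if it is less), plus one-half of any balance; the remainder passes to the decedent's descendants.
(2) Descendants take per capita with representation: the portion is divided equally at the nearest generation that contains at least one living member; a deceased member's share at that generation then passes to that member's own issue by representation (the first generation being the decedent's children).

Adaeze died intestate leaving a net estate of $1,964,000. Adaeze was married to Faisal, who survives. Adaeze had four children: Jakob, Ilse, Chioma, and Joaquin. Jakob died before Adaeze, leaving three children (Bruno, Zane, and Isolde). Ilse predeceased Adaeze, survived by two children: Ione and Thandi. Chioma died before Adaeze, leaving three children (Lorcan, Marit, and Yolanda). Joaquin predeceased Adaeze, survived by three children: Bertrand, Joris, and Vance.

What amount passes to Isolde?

Isolde receives $87,000.

Faisal first takes $50,000, leaving a balance of $1,914,000. Faisal then takes one-half of the balance ($957,000), for a total of $1,007,000. The remaining $957,000 passes to the descendants.
No child survives, so the initial division is made at the grandchildren's generation.
The descendants' portion ($957,000) is divided into 11 shares of $87,000: Bruno, Zane, Isolde, Ione, Thandi, Lorcan, Marit, Yolanda, Bertrand, Joris, and Vance each take $87,000.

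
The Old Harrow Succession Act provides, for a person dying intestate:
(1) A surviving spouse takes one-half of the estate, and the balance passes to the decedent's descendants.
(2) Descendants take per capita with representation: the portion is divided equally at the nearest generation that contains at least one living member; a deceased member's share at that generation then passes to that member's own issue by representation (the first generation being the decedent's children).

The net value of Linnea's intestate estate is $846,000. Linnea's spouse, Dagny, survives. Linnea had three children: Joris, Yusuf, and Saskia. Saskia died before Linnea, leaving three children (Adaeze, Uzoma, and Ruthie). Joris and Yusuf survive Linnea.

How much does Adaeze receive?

Dagny takes one-half of $846,000 = $423,000. The remaining $423,000 passes to the descendants.
The descendants' portion ($423,000) is divided into 3 shares of $141,000: Joris and Yusuf each take $141,000; Saskia's $141,000 share passes to Saskia's issue.
Saskia's share ($141,000) is divided into 3 shares of $47,000: Adaeze, Uzoma, and Ruthie each take $47,000.

Adaeze receives $47,000.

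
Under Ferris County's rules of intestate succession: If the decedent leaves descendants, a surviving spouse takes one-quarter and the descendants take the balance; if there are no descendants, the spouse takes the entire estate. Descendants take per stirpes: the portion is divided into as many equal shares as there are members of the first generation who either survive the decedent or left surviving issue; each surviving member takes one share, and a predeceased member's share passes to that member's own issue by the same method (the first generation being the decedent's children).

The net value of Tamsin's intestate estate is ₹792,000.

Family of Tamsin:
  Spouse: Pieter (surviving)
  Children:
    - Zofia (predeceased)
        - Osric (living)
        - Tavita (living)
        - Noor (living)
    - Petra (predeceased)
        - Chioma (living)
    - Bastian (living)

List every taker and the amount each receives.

Pieter takes one-quarter of ₹792,000 = ₹198,000. The remaining ₹594,000 passes to the descendants.
The descendants' portion (₹594,000) is divided into 3 shares of ₹198,000: Bastian takes ₹198,000; Zofia's ₹198,000 share passes to Zofia's issue; Petra's ₹198,000 share passes to Petra's issue.
Zofia's share (₹198,000) is divided into 3 shares of ₹66,000: Osric, Tavita, and Noor each take ₹66,000.
Petra's share (₹198,000) passes entirely to Chioma.

Pieter: ₹198,000; Osric: ₹66,000; Tavita: ₹66,000; Noor: ₹66,000; Chioma: ₹198,000; Bastian: ₹198,000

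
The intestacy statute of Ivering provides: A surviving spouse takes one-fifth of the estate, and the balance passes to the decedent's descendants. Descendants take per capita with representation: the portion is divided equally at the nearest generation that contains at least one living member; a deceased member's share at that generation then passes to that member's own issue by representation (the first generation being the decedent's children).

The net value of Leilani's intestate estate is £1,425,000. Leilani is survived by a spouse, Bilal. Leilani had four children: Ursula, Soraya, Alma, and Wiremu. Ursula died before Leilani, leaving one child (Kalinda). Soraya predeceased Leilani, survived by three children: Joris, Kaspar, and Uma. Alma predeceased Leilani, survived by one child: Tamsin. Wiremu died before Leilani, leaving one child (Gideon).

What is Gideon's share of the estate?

Bilal takes one-fifth of £1,425,000 = £285,000. The remaining £1,140,000 passes to the descendants.
No child survives, so the initial division is made at the grandchildren's generation.
The descendants' portion (£1,140,000) is divided into 6 shares of £190,000: Kalinda, Joris, Kaspar, Uma, Tamsin, and Gideon each take £190,000.

Gideon receives £190,000.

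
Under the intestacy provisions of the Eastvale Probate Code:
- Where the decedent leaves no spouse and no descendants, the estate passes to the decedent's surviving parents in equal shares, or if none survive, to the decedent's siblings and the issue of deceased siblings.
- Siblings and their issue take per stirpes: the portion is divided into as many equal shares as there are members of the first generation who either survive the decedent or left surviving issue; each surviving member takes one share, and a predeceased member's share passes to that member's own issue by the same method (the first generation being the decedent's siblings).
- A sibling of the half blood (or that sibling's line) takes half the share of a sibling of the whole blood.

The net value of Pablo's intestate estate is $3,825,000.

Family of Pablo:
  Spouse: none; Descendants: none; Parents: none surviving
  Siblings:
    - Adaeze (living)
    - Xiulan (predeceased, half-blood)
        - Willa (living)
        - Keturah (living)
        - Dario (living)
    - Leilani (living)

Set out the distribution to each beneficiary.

Adaeze: $1,530,000; Willa: $255,000; Keturah: $255,000; Dario: $255,000; Leilani: $1,530,000

The entire $3,825,000 passes to the siblings and their issue.
Counting each half-blood sibling's line as half a unit, there are 5/2 units in $3,825,000, so one unit is $1,530,000. Whole-blood lines (Adaeze and Leilani) take $1,530,000 each; half-blood lines (Xiulan) take $765,000 each.
Xiulan's share ($765,000) is divided into 3 shares of $255,000: Willa, Keturah, and Dario each take $255,000.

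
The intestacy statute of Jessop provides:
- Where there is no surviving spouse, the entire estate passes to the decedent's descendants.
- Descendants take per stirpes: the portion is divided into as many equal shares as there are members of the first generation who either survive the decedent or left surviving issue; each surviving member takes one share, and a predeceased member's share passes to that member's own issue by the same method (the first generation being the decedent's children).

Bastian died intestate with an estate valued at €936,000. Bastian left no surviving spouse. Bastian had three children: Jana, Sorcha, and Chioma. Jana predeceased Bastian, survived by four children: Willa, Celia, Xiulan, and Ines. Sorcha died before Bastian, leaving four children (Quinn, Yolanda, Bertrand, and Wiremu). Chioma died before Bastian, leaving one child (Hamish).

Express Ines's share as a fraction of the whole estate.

Ines receives 1/12 of the estate.

The entire €936,000 passes to the descendants.
That amount (€936,000) is divided into 3 shares of €312,000: Jana's €312,000 share passes to Jana's issue; Sorcha's €312,000 share passes to Sorcha's issue; Chioma's €312,000 share passes to Chioma's issue.
Jana's share (€312,000) is divided into 4 shares of €78,000: Willa, Celia, Xiulan, and Ines each take €78,000.
Sorcha's share (€312,000) is divided into 4 shares of €78,000: Quinn, Yolanda, Bertrand, and Wiremu each take €78,000.
Chioma's share (€312,000) passes entirely to Hamish.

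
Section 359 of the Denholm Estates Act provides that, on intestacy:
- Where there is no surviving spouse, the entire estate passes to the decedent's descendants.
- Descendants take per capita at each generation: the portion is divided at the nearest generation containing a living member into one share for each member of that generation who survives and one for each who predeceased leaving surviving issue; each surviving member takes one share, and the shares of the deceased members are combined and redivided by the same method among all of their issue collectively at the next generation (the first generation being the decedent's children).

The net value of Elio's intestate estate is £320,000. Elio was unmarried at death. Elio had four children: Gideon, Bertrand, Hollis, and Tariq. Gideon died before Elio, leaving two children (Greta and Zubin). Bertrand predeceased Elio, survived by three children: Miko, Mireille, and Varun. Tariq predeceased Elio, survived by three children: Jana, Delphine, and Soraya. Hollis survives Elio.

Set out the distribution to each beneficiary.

The entire £320,000 passes to the descendants.
That amount (£320,000) is divided at the children's generation into 4 shares of £80,000. Hollis takes £80,000. The 3 shares of the deceased (Gideon, Bertrand, and Tariq) are combined into a pool of £240,000.
That pool (£240,000) is divided at the grandchildren's generation equally among Greta, Zubin, Miko, Mireille, Varun, Jana, Delphine, and Soraya: £30,000 each.

Greta: £30,000; Zubin: £30,000; Miko: £30,000; Mireille: £30,000; Varun: £30,000; Hollis: £80,000; Jana: £30,000; Delphine: £30,000; Soraya: £30,000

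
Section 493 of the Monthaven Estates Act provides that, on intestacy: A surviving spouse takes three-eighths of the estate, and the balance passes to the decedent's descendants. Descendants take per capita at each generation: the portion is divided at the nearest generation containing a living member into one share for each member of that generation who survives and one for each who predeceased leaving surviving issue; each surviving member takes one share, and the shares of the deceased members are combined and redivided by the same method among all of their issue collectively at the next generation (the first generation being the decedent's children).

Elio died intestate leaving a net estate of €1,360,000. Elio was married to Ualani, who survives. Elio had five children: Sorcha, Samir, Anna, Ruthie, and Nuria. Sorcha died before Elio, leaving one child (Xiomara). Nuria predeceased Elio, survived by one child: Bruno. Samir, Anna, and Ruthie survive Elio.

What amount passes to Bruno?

Ualani takes three-eighths of €1,360,000 = €510,000. The remaining €850,000 passes to the descendants.
The descendants' portion (€850,000) is divided at the children's generation into 5 shares of €170,000. Samir, Anna, and Ruthie each take €170,000. The 2 shares of the deceased (Sorcha and Nuria) are combined into a pool of €340,000.
That pool (€340,000) is divided at the grandchildren's generation equally among Xiomara and Bruno: €170,000 each.

Bruno receives €170,000.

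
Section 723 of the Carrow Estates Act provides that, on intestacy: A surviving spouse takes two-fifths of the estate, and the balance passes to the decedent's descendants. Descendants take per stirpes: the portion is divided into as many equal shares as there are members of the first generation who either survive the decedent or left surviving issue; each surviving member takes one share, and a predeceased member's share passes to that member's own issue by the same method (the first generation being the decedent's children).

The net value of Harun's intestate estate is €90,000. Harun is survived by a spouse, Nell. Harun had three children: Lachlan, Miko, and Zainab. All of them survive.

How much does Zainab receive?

Zainab receives €18,000.

Nell takes two-fifths of €90,000 = €36,000. The remaining €54,000 passes to the descendants.
The descendants' portion (€54,000) is divided into 3 shares of €18,000: Lachlan, Miko, and Zainab each take €18,000.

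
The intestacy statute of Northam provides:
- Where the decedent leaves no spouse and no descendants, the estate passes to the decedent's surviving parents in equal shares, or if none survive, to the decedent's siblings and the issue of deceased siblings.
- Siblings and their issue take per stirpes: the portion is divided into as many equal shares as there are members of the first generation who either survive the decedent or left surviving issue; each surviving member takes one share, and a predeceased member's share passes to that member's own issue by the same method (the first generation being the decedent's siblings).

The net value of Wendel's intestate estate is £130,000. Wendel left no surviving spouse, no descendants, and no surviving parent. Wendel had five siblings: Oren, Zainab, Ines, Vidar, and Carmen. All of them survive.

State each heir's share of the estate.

Oren: £26,000; Zainab: £26,000; Ines: £26,000; Vidar: £26,000; Carmen: £26,000

The entire £130,000 passes to the siblings and their issue.
That amount (£130,000) is divided into 5 shares of £26,000: Oren, Zainab, Ines, Vidar, and Carmen each take £26,000.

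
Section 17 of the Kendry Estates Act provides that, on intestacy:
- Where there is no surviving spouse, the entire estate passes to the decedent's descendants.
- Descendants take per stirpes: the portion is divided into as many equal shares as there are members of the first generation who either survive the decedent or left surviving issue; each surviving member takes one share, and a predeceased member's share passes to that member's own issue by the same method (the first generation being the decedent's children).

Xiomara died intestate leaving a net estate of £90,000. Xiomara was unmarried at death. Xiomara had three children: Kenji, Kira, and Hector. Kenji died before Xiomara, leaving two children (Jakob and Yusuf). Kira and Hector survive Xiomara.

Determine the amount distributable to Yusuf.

Yusuf receives £15,000.

The entire £90,000 passes to the descendants.
That amount (£90,000) is divided into 3 shares of £30,000: Kira and Hector each take £30,000; Kenji's £30,000 share passes to Kenji's issue.
Kenji's share (£30,000) is divided into 2 shares of £15,000: Jakob and Yusuf each take £15,000.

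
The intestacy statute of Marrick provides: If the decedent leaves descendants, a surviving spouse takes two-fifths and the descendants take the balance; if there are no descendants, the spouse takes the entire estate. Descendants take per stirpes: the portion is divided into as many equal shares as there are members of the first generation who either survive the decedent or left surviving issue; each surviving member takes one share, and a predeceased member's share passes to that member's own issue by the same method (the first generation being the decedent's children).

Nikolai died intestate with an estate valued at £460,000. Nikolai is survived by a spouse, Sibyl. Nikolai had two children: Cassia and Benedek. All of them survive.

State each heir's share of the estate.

Sibyl takes two-fifths of £460,000 = £184,000. The remaining £276,000 passes to the descendants.
The descendants' portion (£276,000) is divided into 2 shares of £138,000: Cassia and Benedek each take £138,000.

Sibyl: £184,000; Cassia: £138,000; Benedek: £138,000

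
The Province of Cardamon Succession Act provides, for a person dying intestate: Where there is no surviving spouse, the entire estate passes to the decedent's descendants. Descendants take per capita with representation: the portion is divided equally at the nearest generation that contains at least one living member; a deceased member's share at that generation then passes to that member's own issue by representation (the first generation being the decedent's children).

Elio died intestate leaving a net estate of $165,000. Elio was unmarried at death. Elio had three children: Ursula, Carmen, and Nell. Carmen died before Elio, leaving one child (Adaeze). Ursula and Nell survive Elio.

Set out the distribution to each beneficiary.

The entire $165,000 passes to the descendants.
That amount ($165,000) is divided into 3 shares of $55,000: Ursula and Nell each take $55,000; Carmen's $55,000 share passes to Carmen's issue.
Carmen's share ($55,000) passes entirely to Adaeze.

Ursula: $55,000; Adaeze: $55,000; Nell: $55,000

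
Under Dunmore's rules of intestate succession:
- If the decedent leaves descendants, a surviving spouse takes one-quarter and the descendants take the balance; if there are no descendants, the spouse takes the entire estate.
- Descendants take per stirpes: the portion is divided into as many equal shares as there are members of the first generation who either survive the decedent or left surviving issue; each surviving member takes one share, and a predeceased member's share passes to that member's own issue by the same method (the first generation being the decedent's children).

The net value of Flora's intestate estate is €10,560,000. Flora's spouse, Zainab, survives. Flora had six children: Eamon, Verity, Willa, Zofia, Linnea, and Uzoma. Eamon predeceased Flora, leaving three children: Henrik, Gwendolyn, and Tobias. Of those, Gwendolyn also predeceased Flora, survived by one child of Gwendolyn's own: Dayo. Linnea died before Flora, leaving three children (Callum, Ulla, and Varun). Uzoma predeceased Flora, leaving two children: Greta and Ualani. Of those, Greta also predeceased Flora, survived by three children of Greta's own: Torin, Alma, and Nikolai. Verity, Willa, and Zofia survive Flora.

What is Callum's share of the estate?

Callum receives €440,000.

Zainab takes one-quarter of €10,560,000 = €2,640,000. The remaining €7,920,000 passes to the descendants.
The descendants' portion (€7,920,000) is divided into 6 shares of €1,320,000: Verity, Willa, and Zofia each take €1,320,000; Eamon's €1,320,000 share passes to Eamon's issue; Linnea's €1,320,000 share passes to Linnea's issue; Uzoma's €1,320,000 share passes to Uzoma's issue.
Eamon's share (€1,320,000) is divided into 3 shares of €440,000: Henrik and Tobias each take €440,000; Gwendolyn's €440,000 share passes to Gwendolyn's issue.
Gwendolyn's share (€440,000) passes entirely to Dayo.
Linnea's share (€1,320,000) is divided into 3 shares of €440,000: Callum, Ulla, and Varun each take €440,000.
Uzoma's share (€1,320,000) is divided into 2 shares of €660,000: Ualani takes €660,000; Greta's €660,000 share passes to Greta's issue.
Greta's share (€660,000) is divided into 3 shares of €220,000: Torin, Alma, and Nikolai each take €220,000.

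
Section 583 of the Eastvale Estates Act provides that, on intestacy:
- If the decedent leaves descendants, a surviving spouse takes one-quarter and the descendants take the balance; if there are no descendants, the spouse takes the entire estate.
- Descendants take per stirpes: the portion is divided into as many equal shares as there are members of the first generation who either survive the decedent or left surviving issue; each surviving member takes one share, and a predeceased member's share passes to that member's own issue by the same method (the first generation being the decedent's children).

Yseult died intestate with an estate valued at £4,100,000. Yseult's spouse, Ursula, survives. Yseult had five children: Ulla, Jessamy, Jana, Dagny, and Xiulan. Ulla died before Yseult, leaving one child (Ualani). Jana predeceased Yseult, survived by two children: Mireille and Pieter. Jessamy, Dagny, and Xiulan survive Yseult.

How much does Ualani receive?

Ualani receives £615,000.

Ursula takes one-quarter of £4,100,000 = £1,025,000. The remaining £3,075,000 passes to the descendants.
The descendants' portion (£3,075,000) is divided into 5 shares of £615,000: Jessamy, Dagny, and Xiulan each take £615,000; Ulla's £615,000 share passes to Ulla's issue; Jana's £615,000 share passes to Jana's issue.
Ulla's share (£615,000) passes entirely to Ualani.
Jana's share (£615,000) is divided into 2 shares of £307,500: Mireille and Pieter each take £307,500.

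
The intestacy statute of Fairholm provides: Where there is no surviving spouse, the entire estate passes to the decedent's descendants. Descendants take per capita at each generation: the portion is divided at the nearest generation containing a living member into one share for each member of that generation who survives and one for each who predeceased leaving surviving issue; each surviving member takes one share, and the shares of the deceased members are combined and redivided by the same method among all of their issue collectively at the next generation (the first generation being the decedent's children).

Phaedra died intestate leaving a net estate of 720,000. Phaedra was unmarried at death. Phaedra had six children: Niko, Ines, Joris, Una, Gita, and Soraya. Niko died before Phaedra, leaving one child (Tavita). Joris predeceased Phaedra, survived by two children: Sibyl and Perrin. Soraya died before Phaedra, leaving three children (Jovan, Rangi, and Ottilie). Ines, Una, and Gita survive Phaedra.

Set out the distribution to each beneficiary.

The entire 720,000 passes to the descendants.
That amount (720,000) is divided at the children's generation into 6 shares of 120,000. Ines, Una, and Gita each take 120,000. The 3 shares of the deceased (Niko, Joris, and Soraya) are combined into a pool of 360,000.
That pool (360,000) is divided at the grandchildren's generation equally among Tavita, Sibyl, Perrin, Jovan, Rangi, and Ottilie: 60,000 each.

Tavita: 60,000; Ines: 120,000; Sibyl: 60,000; Perrin: 60,000; Una: 120,000; Gita: 120,000; Jovan: 60,000; Rangi: 60,000; Ottilie: 60,000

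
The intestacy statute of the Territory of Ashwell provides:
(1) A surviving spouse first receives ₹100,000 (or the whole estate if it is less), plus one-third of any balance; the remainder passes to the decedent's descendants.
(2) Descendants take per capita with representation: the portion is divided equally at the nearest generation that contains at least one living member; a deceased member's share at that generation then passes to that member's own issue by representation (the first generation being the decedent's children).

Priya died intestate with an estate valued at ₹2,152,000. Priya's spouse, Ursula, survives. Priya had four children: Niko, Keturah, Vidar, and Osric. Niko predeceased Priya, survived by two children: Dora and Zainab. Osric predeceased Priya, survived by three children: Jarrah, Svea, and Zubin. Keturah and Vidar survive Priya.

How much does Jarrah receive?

Ursula first takes ₹100,000, leaving a balance of ₹2,052,000. Ursula then takes one-third of the balance (₹684,000), for a total of ₹784,000. The remaining ₹1,368,000 passes to the descendants.
The descendants' portion (₹1,368,000) is divided into 4 shares of ₹342,000: Keturah and Vidar each take ₹342,000; Niko's ₹342,000 share passes to Niko's issue; Osric's ₹342,000 share passes to Osric's issue.
Niko's share (₹342,000) is divided into 2 shares of ₹171,000: Dora and Zainab each take ₹171,000.
Osric's share (₹342,000) is divided into 3 shares of ₹114,000: Jarrah, Svea, and Zubin each take ₹114,000.

Jarrah receives ₹114,000.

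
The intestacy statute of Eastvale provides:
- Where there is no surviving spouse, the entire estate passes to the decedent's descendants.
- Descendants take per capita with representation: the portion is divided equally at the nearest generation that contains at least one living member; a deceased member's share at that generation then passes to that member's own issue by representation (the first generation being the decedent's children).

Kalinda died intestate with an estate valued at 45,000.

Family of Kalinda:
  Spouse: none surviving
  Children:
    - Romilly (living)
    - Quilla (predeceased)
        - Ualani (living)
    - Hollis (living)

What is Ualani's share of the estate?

The entire 45,000 passes to the descendants.
That amount (45,000) is divided into 3 shares of 15,000: Romilly and Hollis each take 15,000; Quilla's 15,000 share passes to Quilla's issue.
Quilla's share (15,000) passes entirely to Ualani.

Ualani receives 15,000.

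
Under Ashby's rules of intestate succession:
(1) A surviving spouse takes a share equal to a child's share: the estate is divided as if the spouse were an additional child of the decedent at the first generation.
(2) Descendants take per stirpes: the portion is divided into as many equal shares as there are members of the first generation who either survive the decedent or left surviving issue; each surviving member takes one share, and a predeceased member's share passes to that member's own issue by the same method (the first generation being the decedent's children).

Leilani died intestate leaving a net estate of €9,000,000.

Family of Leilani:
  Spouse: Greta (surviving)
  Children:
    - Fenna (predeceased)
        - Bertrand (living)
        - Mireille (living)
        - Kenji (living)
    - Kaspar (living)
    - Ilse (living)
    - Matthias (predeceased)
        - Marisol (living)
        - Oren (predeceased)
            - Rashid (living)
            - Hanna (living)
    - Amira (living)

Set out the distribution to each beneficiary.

The spouse counts as an additional share at the children's level, so there are 6 primary shares of €1,500,000. Greta takes one such share (€1,500,000).
The children's combined portion (€7,500,000) is divided into 5 shares of €1,500,000: Kaspar, Ilse, and Amira each take €1,500,000; Fenna's €1,500,000 share passes to Fenna's issue; Matthias's €1,500,000 share passes to Matthias's issue.
Fenna's share (€1,500,000) is divided into 3 shares of €500,000: Bertrand, Mireille, and Kenji each take €500,000.
Matthias's share (€1,500,000) is divided into 2 shares of €750,000: Marisol takes €750,000; Oren's €750,000 share passes to Oren's issue.
Oren's share (€750,000) is divided into 2 shares of €375,000: Rashid and Hanna each take €375,000.

Greta: €1,500,000; Bertrand: €500,000; Mireille: €500,000; Kenji: €500,000; Kaspar: €1,500,000; Ilse: €1,500,000; Marisol: €750,000; Rashid: €375,000; Hanna: €375,000; Amira: €1,500,000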